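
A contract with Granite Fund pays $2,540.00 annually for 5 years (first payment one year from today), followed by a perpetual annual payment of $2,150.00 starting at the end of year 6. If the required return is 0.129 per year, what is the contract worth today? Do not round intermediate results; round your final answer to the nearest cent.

PV of 5-year annuity: $2,540.00 × [1 − (1+0.129)^−5] / 0.129 = 8955.60844
Perpetuity value at year 5: $2,150.00 / 0.129 = 16666.66667
PV of perpetuity: 16666.66667 / (1+0.129)^5 = 9086.13196
Total PV = 8955.60844 + 9086.13196 = 18041.74040

$18041.74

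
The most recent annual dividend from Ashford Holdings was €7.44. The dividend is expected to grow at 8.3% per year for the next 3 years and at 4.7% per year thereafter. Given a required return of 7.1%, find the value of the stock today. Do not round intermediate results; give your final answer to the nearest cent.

D_1 = 8.05752
D_2 = 8.72629
D_3 = 9.45058
Terminal value at year 3: TV = D_3×(1+g_2)/(r−g_2) = 9.89475/0.024 = 412.28140
P_0 = D_1/(1+r)^1 + D_2/(1+r)^2 + D_3/(1+r)^3 + TV/(1+r)^3
    = 7.52336 + 7.60766 + 7.69290 + 335.60261 = 358.42653

€358.43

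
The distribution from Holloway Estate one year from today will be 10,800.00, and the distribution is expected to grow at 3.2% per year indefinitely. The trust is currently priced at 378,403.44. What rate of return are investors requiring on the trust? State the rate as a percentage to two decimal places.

P = D₁/(r − g) ⇒ r = D₁/P + g = 10,800.0000/378,403.44 + 0.032 = 0.028541 + 0.032 = 0.060541

6.05%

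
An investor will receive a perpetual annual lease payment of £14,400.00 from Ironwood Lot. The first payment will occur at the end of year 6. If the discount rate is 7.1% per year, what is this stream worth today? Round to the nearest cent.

£143931.81

Value at end of year 5: C / r = £14,400.00 / 0.071 = £202,816.9014
Discount to today: PV = £202,816.9014 / (1 + 0.071)^5 = £202,816.9014 / 1.409118 = £143,931.81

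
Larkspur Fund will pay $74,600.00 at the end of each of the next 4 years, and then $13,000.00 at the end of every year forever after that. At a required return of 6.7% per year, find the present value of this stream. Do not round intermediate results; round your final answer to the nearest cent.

$404102.99

PV of 4-year annuity: $74,600.00 × [1 − (1+0.067)^−4] / 0.067 = 254406.76002
Perpetuity value at year 4: $13,000.00 / 0.067 = 194029.85075
PV of perpetuity: 194029.85075 / (1+0.067)^4 = 149696.23305
Total PV = 254406.76002 + 149696.23305 = 404102.99307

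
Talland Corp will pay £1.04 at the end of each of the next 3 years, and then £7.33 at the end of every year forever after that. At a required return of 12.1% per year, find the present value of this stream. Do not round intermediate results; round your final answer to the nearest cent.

£45.50

PV of 3-year annuity: £1.04 × [1 − (1+0.121)^−3] / 0.121 = 2.49362
Perpetuity value at year 3: £7.33 / 0.121 = 60.57851
PV of perpetuity: 60.57851 / (1+0.121)^3 = 43.00330
Total PV = 2.49362 + 43.00330 = 45.49692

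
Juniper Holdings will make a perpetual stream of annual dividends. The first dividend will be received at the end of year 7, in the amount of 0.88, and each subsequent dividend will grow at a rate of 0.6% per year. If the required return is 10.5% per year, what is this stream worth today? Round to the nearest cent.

Value at end of year 6: C₁ / (r − g) = 0.88 / (0.105 − 0.006) = 8.8889
Discount to today: PV = 8.8889 / (1 + 0.105)^6 = 8.8889 / 1.820429 = 4.88

4.88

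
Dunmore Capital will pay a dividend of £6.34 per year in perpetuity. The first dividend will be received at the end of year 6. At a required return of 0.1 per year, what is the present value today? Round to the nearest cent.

Value at end of year 5: C / r = £6.34 / 0.1 = £63.4000
Discount to today: PV = £63.4000 / (1 + 0.1)^5 = £63.4000 / 1.610510 = £39.37

£39.37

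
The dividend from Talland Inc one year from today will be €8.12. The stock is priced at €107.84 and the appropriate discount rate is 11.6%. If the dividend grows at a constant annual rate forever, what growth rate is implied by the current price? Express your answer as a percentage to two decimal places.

P = D₁/(r−g) ⇒ g = r − D₁/P = 0.116 − €8.12/€107.84 = 0.040703

4.07%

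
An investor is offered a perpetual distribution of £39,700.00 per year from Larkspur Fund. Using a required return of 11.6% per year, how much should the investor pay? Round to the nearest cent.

Level perpetuity: PV = C / r = £39,700.00 / 0.116 = £342,241.38

£342241.38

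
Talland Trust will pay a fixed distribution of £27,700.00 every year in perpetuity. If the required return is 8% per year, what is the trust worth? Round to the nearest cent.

Level perpetuity: PV = C / r = £27,700.00 / 0.08 = £346,250.00

£346250.00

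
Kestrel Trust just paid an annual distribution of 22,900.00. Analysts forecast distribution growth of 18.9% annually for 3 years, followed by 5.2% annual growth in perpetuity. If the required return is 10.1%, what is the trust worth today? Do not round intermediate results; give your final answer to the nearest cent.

D_1 = 27228.10000
D_2 = 32374.21090
D_3 = 38492.93676
Terminal value at year 3: TV = D_3×(1+g_2)/(r−g_2) = 40494.56947/0.049 = 826419.78514
P_0 = D_1/(1+r)^1 + D_2/(1+r)^2 + D_3/(1+r)^3 + TV/(1+r)^3
    = 24730.33606 + 26706.96601 + 28841.58273 + 619211.12302 = 699490.00781

699490.01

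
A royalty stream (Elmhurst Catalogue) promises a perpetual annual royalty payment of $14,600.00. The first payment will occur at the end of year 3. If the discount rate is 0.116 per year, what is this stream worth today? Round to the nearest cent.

Value at end of year 2: C / r = $14,600.00 / 0.116 = $125,862.0690
Discount to today: PV = $125,862.0690 / (1 + 0.116)^2 = $125,862.0690 / 1.245456 = $101,057.02

$101057.02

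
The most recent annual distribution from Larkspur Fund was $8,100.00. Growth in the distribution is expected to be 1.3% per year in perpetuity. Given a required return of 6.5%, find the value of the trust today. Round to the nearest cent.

$157794.23

D₁ = D₀ × (1 + g) = $8,100.00 × 1.013 = $8,205.3000
Growing perpetuity: P = D₁ / (r − g) = $8,205.3000 / (0.065 − 0.013) = $157,794.23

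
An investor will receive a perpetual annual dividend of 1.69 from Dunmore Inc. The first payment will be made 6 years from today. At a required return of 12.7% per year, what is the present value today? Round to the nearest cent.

Value at end of year 5: C / r = 1.69 / 0.127 = 13.3071
Discount to today: PV = 13.3071 / (1 + 0.127)^5 = 13.3071 / 1.818108 = 7.32

7.32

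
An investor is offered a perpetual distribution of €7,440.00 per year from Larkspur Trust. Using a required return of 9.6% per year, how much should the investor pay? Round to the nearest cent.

Level perpetuity: PV = C / r = €7,440.00 / 0.096 = €77,500.00

€77500.00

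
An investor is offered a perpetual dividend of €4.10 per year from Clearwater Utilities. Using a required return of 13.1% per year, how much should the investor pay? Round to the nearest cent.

Level perpetuity: PV = C / r = €4.10 / 0.131 = €31.30

€31.30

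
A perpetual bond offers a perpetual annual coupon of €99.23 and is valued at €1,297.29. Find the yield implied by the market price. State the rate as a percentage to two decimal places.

7.65%

P = C/r ⇒ r = C/P = €99.23/€1,297.29 = 0.076490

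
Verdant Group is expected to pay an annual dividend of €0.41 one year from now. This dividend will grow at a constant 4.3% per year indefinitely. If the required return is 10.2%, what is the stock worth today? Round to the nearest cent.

Growing perpetuity: P = D₁ / (r − g) = €0.4100 / (0.102 − 0.043) = €6.95

€6.95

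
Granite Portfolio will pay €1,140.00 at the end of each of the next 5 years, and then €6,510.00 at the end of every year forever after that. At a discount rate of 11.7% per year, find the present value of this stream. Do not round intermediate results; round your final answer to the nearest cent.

€36138.64

PV of 5-year annuity: €1,140.00 × [1 − (1+0.117)^−5] / 0.117 = 4140.17041
Perpetuity value at year 5: €6,510.00 / 0.117 = 55641.02564
PV of perpetuity: 55641.02564 / (1+0.117)^5 = 31998.47355
Total PV = 4140.17041 + 31998.47355 = 36138.64396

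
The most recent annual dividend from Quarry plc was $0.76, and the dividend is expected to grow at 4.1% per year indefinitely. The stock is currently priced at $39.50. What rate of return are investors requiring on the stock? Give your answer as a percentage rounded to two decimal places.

6.10%

D₁ = $0.76 × 1.041 = $0.7912
P = D₁/(r − g) ⇒ r = D₁/P + g = $0.7912/$39.50 + 0.041 = 0.020029 + 0.041 = 0.061029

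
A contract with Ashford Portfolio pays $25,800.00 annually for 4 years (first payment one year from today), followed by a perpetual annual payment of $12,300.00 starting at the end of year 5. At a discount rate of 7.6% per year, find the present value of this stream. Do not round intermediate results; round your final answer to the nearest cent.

PV of 4-year annuity: $25,800.00 × [1 − (1+0.076)^−4] / 0.076 = 86219.26736
Perpetuity value at year 4: $12,300.00 / 0.076 = 161842.10526
PV of perpetuity: 161842.10526 / (1+0.076)^4 = 120737.57083
Total PV = 86219.26736 + 120737.57083 = 206956.83818

$206956.84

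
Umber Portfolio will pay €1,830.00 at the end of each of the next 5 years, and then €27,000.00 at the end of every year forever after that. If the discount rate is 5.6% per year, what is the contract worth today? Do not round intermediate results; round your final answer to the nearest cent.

€374953.90

PV of 5-year annuity: €1,830.00 × [1 − (1+0.056)^−5] / 0.056 = 7793.23756
Perpetuity value at year 5: €27,000.00 / 0.056 = 482142.85714
PV of perpetuity: 482142.85714 / (1+0.056)^5 = 367160.66363
Total PV = 7793.23756 + 367160.66363 = 374953.90119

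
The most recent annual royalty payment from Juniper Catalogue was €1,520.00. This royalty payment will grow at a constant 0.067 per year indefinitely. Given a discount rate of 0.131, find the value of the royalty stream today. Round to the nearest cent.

D₁ = D₀ × (1 + g) = €1,520.00 × 1.067 = €1,621.8400
Growing perpetuity: P = D₁ / (r − g) = €1,621.8400 / (0.131 − 0.067) = €25,341.25

€25341.25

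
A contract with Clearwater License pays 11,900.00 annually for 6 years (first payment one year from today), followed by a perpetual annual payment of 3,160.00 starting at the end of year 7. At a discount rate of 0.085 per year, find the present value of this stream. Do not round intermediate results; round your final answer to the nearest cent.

76974.82

PV of 6-year annuity: 11,900.00 × [1 − (1+0.085)^−6] / 0.085 = 54187.68732
Perpetuity value at year 6: 3,160.00 / 0.085 = 37176.47059
PV of perpetuity: 37176.47059 / (1+0.085)^6 = 22787.13513
Total PV = 54187.68732 + 22787.13513 = 76974.82245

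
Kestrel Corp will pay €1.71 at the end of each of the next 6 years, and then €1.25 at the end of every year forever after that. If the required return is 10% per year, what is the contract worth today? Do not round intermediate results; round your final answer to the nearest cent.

€14.50

PV of 6-year annuity: €1.71 × [1 − (1+0.1)^−6] / 0.1 = 7.44750
Perpetuity value at year 6: €1.25 / 0.1 = 12.50000
PV of perpetuity: 12.50000 / (1+0.1)^6 = 7.05592
Total PV = 7.44750 + 7.05592 = 14.50342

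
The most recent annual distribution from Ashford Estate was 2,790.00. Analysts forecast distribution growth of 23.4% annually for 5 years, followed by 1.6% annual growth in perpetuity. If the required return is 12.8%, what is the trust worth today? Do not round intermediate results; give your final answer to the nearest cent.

58067.64

D_1 = 3442.86000
D_2 = 4248.48924
D_3 = 5242.63572
D_4 = 6469.41248
D_5 = 7983.25500
Terminal value at year 5: TV = D_5×(1+g_2)/(r−g_2) = 8110.98708/0.112 = 72419.52752
P_0 = D_1/(1+r)^1 + D_2/(1+r)^2 + D_3/(1+r)^3 + D_4/(1+r)^4 + D_5/(1+r)^5 + TV/(1+r)^5
    = 3052.18085 + 3338.99926 + 3652.77047 + 3996.02727 + 4371.54047 + 39656.11714 = 58067.63548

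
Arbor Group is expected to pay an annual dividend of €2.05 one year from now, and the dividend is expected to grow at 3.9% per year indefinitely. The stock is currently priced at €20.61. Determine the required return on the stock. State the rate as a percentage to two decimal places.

13.85%

P = D₁/(r − g) ⇒ r = D₁/P + g = €2.0500/€20.61 + 0.039 = 0.099466 + 0.039 = 0.138466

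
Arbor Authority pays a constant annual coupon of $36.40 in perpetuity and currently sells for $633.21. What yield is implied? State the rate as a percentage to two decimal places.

5.75%

P = C/r ⇒ r = C/P = $36.40/$633.21 = 0.057485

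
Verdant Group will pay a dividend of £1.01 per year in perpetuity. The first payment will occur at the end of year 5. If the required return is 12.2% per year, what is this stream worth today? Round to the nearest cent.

£5.22

Value at end of year 4: C / r = £1.01 / 0.122 = £8.2787
Discount to today: PV = £8.2787 / (1 + 0.122)^4 = £8.2787 / 1.584789 = £5.22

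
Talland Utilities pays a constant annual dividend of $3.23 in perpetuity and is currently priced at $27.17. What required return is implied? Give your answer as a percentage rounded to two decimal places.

11.89%

P = C/r ⇒ r = C/P = $3.23/$27.17 = 0.118881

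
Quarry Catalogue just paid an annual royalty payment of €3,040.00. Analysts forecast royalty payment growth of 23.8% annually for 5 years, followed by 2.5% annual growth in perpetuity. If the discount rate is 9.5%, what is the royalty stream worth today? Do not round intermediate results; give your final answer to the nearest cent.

D_1 = 3763.52000
D_2 = 4659.23776
D_3 = 5768.13635
D_4 = 7140.95280
D_5 = 8840.49956
Terminal value at year 5: TV = D_5×(1+g_2)/(r−g_2) = 9061.51205/0.07 = 129450.17218
P_0 = D_1/(1+r)^1 + D_2/(1+r)^2 + D_3/(1+r)^3 + D_4/(1+r)^4 + D_5/(1+r)^5 + TV/(1+r)^5
    = 3437.00457 + 3885.85539 + 4393.32326 + 4967.06320 + 5615.72990 + 82230.33064 = 104529.30696

€104529.31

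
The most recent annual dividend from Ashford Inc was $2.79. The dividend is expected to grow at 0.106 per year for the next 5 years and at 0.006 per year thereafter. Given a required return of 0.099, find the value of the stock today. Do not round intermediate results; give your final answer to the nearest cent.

$45.37

D_1 = 3.08574
D_2 = 3.41283
D_3 = 3.77459
D_4 = 4.17469
D_5 = 4.61721
Terminal value at year 5: TV = D_5×(1+g_2)/(r−g_2) = 4.64492/0.093 = 49.94533
P_0 = D_1/(1+r)^1 + D_2/(1+r)^2 + D_3/(1+r)^3 + D_4/(1+r)^4 + D_5/(1+r)^5 + TV/(1+r)^5
    = 2.80777 + 2.82565 + 2.84365 + 2.86176 + 2.87999 + 31.15347 = 45.37230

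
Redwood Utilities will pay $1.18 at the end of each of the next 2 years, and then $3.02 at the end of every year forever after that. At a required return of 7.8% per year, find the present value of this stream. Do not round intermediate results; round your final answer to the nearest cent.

PV of 2-year annuity: $1.18 × [1 − (1+0.078)^−2] / 0.078 = 2.11004
Perpetuity value at year 2: $3.02 / 0.078 = 38.71795
PV of perpetuity: 38.71795 / (1+0.078)^2 = 33.31769
Total PV = 2.11004 + 33.31769 = 35.42772

$35.43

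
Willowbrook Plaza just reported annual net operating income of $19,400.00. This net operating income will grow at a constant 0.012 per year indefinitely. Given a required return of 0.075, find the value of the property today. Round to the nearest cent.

$311631.75

D₁ = D₀ × (1 + g) = $19,400.00 × 1.012 = $19,632.8000
Growing perpetuity: P = D₁ / (r − g) = $19,632.8000 / (0.075 − 0.012) = $311,631.75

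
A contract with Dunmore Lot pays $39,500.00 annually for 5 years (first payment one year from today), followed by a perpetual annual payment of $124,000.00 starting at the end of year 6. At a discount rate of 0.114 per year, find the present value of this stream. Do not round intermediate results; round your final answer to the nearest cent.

PV of 5-year annuity: $39,500.00 × [1 − (1+0.114)^−5] / 0.114 = 144530.79649
Perpetuity value at year 5: $124,000.00 / 0.114 = 1087719.29825
PV of perpetuity: 1087719.29825 / (1+0.114)^5 = 634002.36751
Total PV = 144530.79649 + 634002.36751 = 778533.16399

$778533.16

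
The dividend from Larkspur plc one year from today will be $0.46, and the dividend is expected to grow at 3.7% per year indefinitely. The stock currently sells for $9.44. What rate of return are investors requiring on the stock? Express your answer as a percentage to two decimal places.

P = D₁/(r − g) ⇒ r = D₁/P + g = $0.4600/$9.44 + 0.037 = 0.048729 + 0.037 = 0.085729

8.57%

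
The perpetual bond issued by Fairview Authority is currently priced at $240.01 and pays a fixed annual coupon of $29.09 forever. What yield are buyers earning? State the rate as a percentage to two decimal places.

12.12%

P = C/r ⇒ r = C/P = $29.09/$240.01 = 0.121203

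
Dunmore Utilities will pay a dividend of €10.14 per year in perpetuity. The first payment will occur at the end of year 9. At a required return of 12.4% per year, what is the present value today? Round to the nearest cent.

Value at end of year 8: C / r = €10.14 / 0.124 = €81.7742
Discount to today: PV = €81.7742 / (1 + 0.124)^8 = €81.7742 / 2.547596 = €32.10

€32.10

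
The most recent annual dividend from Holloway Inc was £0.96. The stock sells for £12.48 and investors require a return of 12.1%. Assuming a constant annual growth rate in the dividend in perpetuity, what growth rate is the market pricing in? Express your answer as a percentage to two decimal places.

P = D₀(1+g)/(r−g) ⇒ P(r−g) = D₀(1+g) ⇒ g(P+D₀) = P·r − D₀
g = (P·r − D₀)/(P + D₀) = (£12.48×0.121 − £0.96) / (£12.48 + £0.96) = 0.040929

4.09%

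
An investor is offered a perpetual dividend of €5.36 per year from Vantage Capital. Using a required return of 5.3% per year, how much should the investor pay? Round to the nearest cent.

€101.13

Level perpetuity: PV = C / r = €5.36 / 0.053 = €101.13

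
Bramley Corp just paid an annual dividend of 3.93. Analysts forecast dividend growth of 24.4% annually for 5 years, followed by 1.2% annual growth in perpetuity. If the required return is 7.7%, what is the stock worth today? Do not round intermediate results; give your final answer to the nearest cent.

D_1 = 4.88892
D_2 = 6.08182
D_3 = 7.56578
D_4 = 9.41183
D_5 = 11.70832
Terminal value at year 5: TV = D_5×(1+g_2)/(r−g_2) = 11.84882/0.065 = 182.28948
P_0 = D_1/(1+r)^1 + D_2/(1+r)^2 + D_3/(1+r)^3 + D_4/(1+r)^4 + D_5/(1+r)^5 + TV/(1+r)^5
    = 4.53939 + 5.24327 + 6.05629 + 6.99538 + 8.08009 + 125.80071 = 156.71512

156.72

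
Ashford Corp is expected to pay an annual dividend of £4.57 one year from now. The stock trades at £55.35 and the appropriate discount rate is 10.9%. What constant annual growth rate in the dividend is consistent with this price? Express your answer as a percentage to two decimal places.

2.64%

P = D₁/(r−g) ⇒ g = r − D₁/P = 0.109 − £4.57/£55.35 = 0.026435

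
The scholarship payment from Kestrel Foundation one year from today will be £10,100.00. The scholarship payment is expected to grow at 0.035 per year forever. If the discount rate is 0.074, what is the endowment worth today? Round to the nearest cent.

£258974.36

Growing perpetuity: P = D₁ / (r − g) = £10,100.0000 / (0.074 − 0.035) = £258,974.36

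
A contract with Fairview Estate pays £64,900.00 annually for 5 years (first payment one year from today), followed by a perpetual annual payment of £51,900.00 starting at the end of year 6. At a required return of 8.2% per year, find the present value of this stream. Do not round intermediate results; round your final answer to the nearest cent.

£684559.60

PV of 5-year annuity: £64,900.00 × [1 − (1+0.082)^−5] / 0.082 = 257766.68622
Perpetuity value at year 5: £51,900.00 / 0.082 = 632926.82927
PV of perpetuity: 632926.82927 / (1+0.082)^5 = 426792.91532
Total PV = 257766.68622 + 426792.91532 = 684559.60155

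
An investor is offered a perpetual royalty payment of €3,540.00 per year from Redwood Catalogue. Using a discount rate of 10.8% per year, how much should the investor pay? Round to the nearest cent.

€32777.78

Level perpetuity: PV = C / r = €3,540.00 / 0.108 = €32,777.78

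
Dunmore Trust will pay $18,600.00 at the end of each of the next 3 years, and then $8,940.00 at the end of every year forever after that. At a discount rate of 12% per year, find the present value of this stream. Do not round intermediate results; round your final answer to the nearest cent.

PV of 3-year annuity: $18,600.00 × [1 − (1+0.12)^−3] / 0.12 = 44674.06159
Perpetuity value at year 3: $8,940.00 / 0.12 = 74500.00000
PV of perpetuity: 74500.00000 / (1+0.12)^3 = 53027.62846
Total PV = 44674.06159 + 53027.62846 = 97701.69005

$97701.69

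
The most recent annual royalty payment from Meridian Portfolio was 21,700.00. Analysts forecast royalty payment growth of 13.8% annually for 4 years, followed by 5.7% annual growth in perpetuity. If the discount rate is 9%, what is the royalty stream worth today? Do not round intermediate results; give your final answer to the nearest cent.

922603.16

D_1 = 24694.60000
D_2 = 28102.45480
D_3 = 31980.59356
D_4 = 36393.91547
Terminal value at year 4: TV = D_4×(1+g_2)/(r−g_2) = 38468.36866/0.033 = 1165708.14109
P_0 = D_1/(1+r)^1 + D_2/(1+r)^2 + D_3/(1+r)^3 + D_4/(1+r)^4 + TV/(1+r)^4
    = 22655.59633 + 23653.27397 + 24694.88603 + 25782.36725 + 825817.03589 = 922603.15947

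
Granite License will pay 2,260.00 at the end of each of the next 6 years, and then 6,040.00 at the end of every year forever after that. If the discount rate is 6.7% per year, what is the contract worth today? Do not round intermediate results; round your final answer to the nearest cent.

71963.65

PV of 6-year annuity: 2,260.00 × [1 − (1+0.067)^−6] / 0.067 = 10872.87530
Perpetuity value at year 6: 6,040.00 / 0.067 = 90149.25373
PV of perpetuity: 90149.25373 / (1+0.067)^6 = 61090.77285
Total PV = 10872.87530 + 61090.77285 = 71963.64815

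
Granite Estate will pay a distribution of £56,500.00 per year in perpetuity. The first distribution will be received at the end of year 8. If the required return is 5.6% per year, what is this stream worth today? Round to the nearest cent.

£688990.12

Value at end of year 7: C / r = £56,500.00 / 0.056 = £1,008,928.5714
Discount to today: PV = £1,008,928.5714 / (1 + 0.056)^7 = £1,008,928.5714 / 1.464359 = £688,990.12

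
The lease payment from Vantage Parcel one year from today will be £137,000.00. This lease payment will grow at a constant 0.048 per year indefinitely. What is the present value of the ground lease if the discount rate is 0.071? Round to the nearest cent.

Growing perpetuity: P = D₁ / (r − g) = £137,000.0000 / (0.071 − 0.048) = £5,956,521.74

£5956521.74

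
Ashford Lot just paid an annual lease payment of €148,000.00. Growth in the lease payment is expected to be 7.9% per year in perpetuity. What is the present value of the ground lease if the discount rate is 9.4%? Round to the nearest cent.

€10646133.33

D₁ = D₀ × (1 + g) = €148,000.00 × 1.079 = €159,692.0000
Growing perpetuity: P = D₁ / (r − g) = €159,692.0000 / (0.094 − 0.079) = €10,646,133.33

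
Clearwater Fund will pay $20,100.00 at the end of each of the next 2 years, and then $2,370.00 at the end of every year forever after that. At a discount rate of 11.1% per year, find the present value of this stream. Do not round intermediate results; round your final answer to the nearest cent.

$51674.12

PV of 2-year annuity: $20,100.00 × [1 − (1+0.111)^−2] / 0.111 = 34376.06587
Perpetuity value at year 2: $2,370.00 / 0.111 = 21351.35135
PV of perpetuity: 21351.35135 / (1+0.111)^2 = 17298.05403
Total PV = 34376.06587 + 17298.05403 = 51674.11990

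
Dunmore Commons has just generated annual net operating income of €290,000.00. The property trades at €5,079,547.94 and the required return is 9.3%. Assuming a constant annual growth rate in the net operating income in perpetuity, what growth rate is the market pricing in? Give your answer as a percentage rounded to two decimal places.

3.40%

P = D₀(1+g)/(r−g) ⇒ P(r−g) = D₀(1+g) ⇒ g(P+D₀) = P·r − D₀
g = (P·r − D₀)/(P + D₀) = (€5,079,547.94×0.093 − €290,000.00) / (€5,079,547.94 + €290,000.00) = 0.033969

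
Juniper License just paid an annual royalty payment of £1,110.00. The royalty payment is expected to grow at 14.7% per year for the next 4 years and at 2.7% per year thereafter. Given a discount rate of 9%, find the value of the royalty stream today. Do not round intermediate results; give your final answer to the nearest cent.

£27238.72

D_1 = 1273.17000
D_2 = 1460.32599
D_3 = 1674.99391
D_4 = 1921.21802
Terminal value at year 4: TV = D_4×(1+g_2)/(r−g_2) = 1973.09090/0.063 = 31318.90320
P_0 = D_1/(1+r)^1 + D_2/(1+r)^2 + D_3/(1+r)^3 + D_4/(1+r)^4 + TV/(1+r)^4
    = 1168.04587 + 1229.12717 + 1293.40263 + 1361.03928 + 22187.10061 = 27238.71556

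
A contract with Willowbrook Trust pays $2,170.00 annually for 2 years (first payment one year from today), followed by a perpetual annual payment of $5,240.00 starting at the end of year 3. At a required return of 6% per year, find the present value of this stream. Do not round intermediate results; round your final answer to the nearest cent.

$81704.82

PV of 2-year annuity: $2,170.00 × [1 − (1+0.06)^−2] / 0.06 = 3978.46209
Perpetuity value at year 2: $5,240.00 / 0.06 = 87333.33333
PV of perpetuity: 87333.33333 / (1+0.06)^2 = 77726.35576
Total PV = 3978.46209 + 77726.35576 = 81704.81785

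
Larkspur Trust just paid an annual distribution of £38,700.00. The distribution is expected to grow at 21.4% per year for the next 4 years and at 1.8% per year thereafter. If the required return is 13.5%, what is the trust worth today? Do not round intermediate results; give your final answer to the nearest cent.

£624399.04

D_1 = 46981.80000
D_2 = 57035.90520
D_3 = 69241.58891
D_4 = 84059.28894
Terminal value at year 4: TV = D_4×(1+g_2)/(r−g_2) = 85572.35614/0.117 = 731387.65933
P_0 = D_1/(1+r)^1 + D_2/(1+r)^2 + D_3/(1+r)^3 + D_4/(1+r)^4 + TV/(1+r)^4
    = 41393.65639 + 44274.80075 + 47356.48292 + 50652.66103 + 440721.44380 = 624399.04489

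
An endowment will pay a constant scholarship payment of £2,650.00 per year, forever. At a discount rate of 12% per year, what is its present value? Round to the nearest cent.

Level perpetuity: PV = C / r = £2,650.00 / 0.12 = £22,083.33

£22083.33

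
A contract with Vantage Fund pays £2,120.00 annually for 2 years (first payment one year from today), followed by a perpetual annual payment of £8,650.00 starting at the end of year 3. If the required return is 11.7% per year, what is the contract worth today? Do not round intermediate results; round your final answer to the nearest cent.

PV of 2-year annuity: £2,120.00 × [1 − (1+0.117)^−2] / 0.117 = 3597.08229
Perpetuity value at year 2: £8,650.00 / 0.117 = 73931.62393
PV of perpetuity: 73931.62393 / (1+0.117)^2 = 59254.84951
Total PV = 3597.08229 + 59254.84951 = 62851.93180

£62851.93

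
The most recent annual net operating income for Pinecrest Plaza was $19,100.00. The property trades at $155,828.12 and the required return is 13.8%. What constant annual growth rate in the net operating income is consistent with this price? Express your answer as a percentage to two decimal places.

P = D₀(1+g)/(r−g) ⇒ P(r−g) = D₀(1+g) ⇒ g(P+D₀) = P·r − D₀
g = (P·r − D₀)/(P + D₀) = ($155,828.12×0.138 − $19,100.00) / ($155,828.12 + $19,100.00) = 0.013744

1.37%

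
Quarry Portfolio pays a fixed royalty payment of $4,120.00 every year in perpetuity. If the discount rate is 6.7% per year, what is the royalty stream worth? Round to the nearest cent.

$61492.54

Level perpetuity: PV = C / r = $4,120.00 / 0.067 = $61,492.54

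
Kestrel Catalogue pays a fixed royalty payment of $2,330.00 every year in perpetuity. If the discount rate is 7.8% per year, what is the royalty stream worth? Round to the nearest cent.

Level perpetuity: PV = C / r = $2,330.00 / 0.078 = $29,871.79

$29871.79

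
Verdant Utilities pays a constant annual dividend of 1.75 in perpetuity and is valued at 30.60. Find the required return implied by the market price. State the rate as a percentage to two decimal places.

P = C/r ⇒ r = C/P = 1.75/30.60 = 0.057190

5.72%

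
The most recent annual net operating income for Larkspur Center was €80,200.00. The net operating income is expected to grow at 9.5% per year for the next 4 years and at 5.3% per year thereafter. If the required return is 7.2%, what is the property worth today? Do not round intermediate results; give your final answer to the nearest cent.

€5177055.48

D_1 = 87819.00000
D_2 = 96161.80500
D_3 = 105297.17648
D_4 = 115300.40824
Terminal value at year 4: TV = D_4×(1+g_2)/(r−g_2) = 121411.32988/0.019 = 6390069.99352
P_0 = D_1/(1+r)^1 + D_2/(1+r)^2 + D_3/(1+r)^3 + D_4/(1+r)^4 + TV/(1+r)^4
    = 81920.70896 + 83678.33611 + 85473.67354 + 87307.53034 + 4838675.23428 = 5177055.48323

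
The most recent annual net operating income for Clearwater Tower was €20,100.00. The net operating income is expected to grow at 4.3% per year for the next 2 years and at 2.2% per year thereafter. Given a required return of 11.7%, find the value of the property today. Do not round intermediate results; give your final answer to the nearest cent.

€224825.65

D_1 = 20964.30000
D_2 = 21865.76490
Terminal value at year 2: TV = D_2×(1+g_2)/(r−g_2) = 22346.81173/0.095 = 235229.59713
P_0 = D_1/(1+r)^1 + D_2/(1+r)^2 + TV/(1+r)^2
    = 18768.39749 + 17525.01216 + 188532.23611 = 224825.64576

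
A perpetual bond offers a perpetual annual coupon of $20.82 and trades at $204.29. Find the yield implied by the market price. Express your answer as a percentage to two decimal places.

P = C/r ⇒ r = C/P = $20.82/$204.29 = 0.101914

10.19%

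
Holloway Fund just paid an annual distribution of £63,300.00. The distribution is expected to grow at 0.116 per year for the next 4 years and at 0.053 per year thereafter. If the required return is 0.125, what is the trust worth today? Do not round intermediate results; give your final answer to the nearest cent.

D_1 = 70642.80000
D_2 = 78837.36480
D_3 = 87982.49912
D_4 = 98188.46901
Terminal value at year 4: TV = D_4×(1+g_2)/(r−g_2) = 103392.45787/0.072 = 1436006.35933
P_0 = D_1/(1+r)^1 + D_2/(1+r)^2 + D_3/(1+r)^3 + D_4/(1+r)^4 + TV/(1+r)^4
    = 62793.60000 + 62291.25120 + 61792.92119 + 61298.57782 + 896491.70063 = 1144668.05084

£1144668.05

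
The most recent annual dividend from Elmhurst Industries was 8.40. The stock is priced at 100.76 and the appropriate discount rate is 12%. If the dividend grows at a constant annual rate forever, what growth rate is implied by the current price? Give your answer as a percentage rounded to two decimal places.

3.38%

P = D₀(1+g)/(r−g) ⇒ P(r−g) = D₀(1+g) ⇒ g(P+D₀) = P·r − D₀
g = (P·r − D₀)/(P + D₀) = (100.76×0.12 − 8.40) / (100.76 + 8.40) = 0.033815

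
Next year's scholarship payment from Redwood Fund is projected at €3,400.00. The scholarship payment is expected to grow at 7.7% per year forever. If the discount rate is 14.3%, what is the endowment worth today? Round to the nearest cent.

€51515.15

Growing perpetuity: P = D₁ / (r − g) = €3,400.0000 / (0.143 − 0.077) = €51,515.15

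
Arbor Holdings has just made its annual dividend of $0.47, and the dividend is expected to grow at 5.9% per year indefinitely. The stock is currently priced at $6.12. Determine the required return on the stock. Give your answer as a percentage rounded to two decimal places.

14.03%

D₁ = $0.47 × 1.059 = $0.4977
P = D₁/(r − g) ⇒ r = D₁/P + g = $0.4977/$6.12 + 0.059 = 0.081328 + 0.059 = 0.140328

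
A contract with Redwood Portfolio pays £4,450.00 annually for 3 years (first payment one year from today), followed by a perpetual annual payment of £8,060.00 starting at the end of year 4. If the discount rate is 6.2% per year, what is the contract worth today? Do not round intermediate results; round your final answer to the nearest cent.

PV of 3-year annuity: £4,450.00 × [1 − (1+0.062)^−3] / 0.062 = 11851.02475
Perpetuity value at year 3: £8,060.00 / 0.062 = 130000.00000
PV of perpetuity: 130000.00000 / (1+0.062)^3 = 108534.99787
Total PV = 11851.02475 + 108534.99787 = 120386.02262

£120386.02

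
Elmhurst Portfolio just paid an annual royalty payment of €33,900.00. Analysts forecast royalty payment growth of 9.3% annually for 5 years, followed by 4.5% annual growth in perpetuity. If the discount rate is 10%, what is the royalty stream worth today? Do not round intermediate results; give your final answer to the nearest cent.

€790156.50

D_1 = 37052.70000
D_2 = 40498.60110
D_3 = 44264.97100
D_4 = 48381.61331
D_5 = 52881.10334
Terminal value at year 5: TV = D_5×(1+g_2)/(r−g_2) = 55260.75299/0.055 = 1004740.96352
P_0 = D_1/(1+r)^1 + D_2/(1+r)^2 + D_3/(1+r)^3 + D_4/(1+r)^4 + D_5/(1+r)^5 + TV/(1+r)^5
    = 33684.27273 + 33469.91826 + 33256.92788 + 33045.29288 + 32835.00465 + 623865.08840 = 790156.50480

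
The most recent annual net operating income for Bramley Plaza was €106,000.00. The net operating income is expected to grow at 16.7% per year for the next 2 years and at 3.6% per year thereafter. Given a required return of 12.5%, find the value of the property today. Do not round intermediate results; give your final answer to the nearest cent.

€1551757.42

D_1 = 123702.00000
D_2 = 144360.23400
Terminal value at year 2: TV = D_2×(1+g_2)/(r−g_2) = 149557.20242/0.089 = 1680418.00476
P_0 = D_1/(1+r)^1 + D_2/(1+r)^2 + TV/(1+r)^2
    = 109957.33333 + 114062.40711 + 1327737.68278 = 1551757.42322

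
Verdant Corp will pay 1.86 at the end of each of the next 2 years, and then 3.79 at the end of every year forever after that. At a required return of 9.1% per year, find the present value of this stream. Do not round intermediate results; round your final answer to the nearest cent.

PV of 2-year annuity: 1.86 × [1 − (1+0.091)^−2] / 0.091 = 3.26751
Perpetuity value at year 2: 3.79 / 0.091 = 41.64835
PV of perpetuity: 41.64835 / (1+0.091)^2 = 34.99035
Total PV = 3.26751 + 34.99035 = 38.25787

38.26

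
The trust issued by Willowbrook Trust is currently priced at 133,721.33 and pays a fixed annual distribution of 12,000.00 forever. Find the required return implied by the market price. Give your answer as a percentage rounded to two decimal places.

8.97%

P = C/r ⇒ r = C/P = 12,000.00/133,721.33 = 0.089739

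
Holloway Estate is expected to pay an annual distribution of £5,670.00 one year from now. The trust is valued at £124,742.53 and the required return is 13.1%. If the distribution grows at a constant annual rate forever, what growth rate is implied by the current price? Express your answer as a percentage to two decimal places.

8.55%

P = D₁/(r−g) ⇒ g = r − D₁/P = 0.131 − £5,670.00/£124,742.53 = 0.085546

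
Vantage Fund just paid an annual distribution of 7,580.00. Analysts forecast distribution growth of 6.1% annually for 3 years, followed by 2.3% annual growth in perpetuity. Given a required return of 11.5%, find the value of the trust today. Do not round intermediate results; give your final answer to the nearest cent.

93231.37

D_1 = 8042.38000
D_2 = 8532.96518
D_3 = 9053.47606
Terminal value at year 3: TV = D_3×(1+g_2)/(r−g_2) = 9261.70601/0.092 = 100670.71745
P_0 = D_1/(1+r)^1 + D_2/(1+r)^2 + D_3/(1+r)^3 + TV/(1+r)^3
    = 7212.89686 + 6863.57271 + 6531.16650 + 72623.73180 = 93231.36787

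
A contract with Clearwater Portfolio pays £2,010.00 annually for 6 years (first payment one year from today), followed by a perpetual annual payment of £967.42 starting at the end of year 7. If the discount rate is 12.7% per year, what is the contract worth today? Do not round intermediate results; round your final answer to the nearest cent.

PV of 6-year annuity: £2,010.00 × [1 − (1+0.127)^−6] / 0.127 = 8102.65471
Perpetuity value at year 6: £967.42 / 0.127 = 7617.48031
PV of perpetuity: 7617.48031 / (1+0.127)^6 = 3717.64438
Total PV = 8102.65471 + 3717.64438 = 11820.29910

£11820.30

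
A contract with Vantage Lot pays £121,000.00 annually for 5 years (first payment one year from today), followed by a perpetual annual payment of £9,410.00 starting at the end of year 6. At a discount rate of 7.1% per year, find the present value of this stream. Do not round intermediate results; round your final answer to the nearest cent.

PV of 5-year annuity: £121,000.00 × [1 − (1+0.071)^−5] / 0.071 = 494798.33095
Perpetuity value at year 5: £9,410.00 / 0.071 = 132535.21127
PV of perpetuity: 132535.21127 / (1+0.071)^5 = 94055.44024
Total PV = 494798.33095 + 94055.44024 = 588853.77119

£588853.77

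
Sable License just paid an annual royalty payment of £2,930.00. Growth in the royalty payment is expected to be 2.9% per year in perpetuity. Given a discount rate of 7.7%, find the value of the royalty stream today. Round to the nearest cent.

D₁ = D₀ × (1 + g) = £2,930.00 × 1.029 = £3,014.9700
Growing perpetuity: P = D₁ / (r − g) = £3,014.9700 / (0.077 − 0.029) = £62,811.88

£62811.88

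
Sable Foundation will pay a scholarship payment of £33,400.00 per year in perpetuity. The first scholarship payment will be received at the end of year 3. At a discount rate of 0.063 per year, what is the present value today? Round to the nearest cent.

Value at end of year 2: C / r = £33,400.00 / 0.063 = £530,158.7302
Discount to today: PV = £530,158.7302 / (1 + 0.063)^2 = £530,158.7302 / 1.129969 = £469,179.89

£469179.89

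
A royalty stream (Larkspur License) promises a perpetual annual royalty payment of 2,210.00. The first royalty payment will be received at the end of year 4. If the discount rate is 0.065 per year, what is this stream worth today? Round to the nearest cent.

Value at end of year 3: C / r = 2,210.00 / 0.065 = 34,000.0000
Discount to today: PV = 34,000.0000 / (1 + 0.065)^3 = 34,000.0000 / 1.207950 = 28,146.87

28146.87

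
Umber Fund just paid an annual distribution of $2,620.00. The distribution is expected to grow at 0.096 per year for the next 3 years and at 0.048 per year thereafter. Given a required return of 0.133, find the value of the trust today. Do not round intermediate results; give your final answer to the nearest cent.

D_1 = 2871.52000
D_2 = 3147.18592
D_3 = 3449.31577
Terminal value at year 3: TV = D_3×(1+g_2)/(r−g_2) = 3614.88293/0.085 = 42528.03441
P_0 = D_1/(1+r)^1 + D_2/(1+r)^2 + D_3/(1+r)^3 + TV/(1+r)^3
    = 2534.43954 + 2451.67320 + 2371.60973 + 29240.55295 = 36598.27543

$36598.28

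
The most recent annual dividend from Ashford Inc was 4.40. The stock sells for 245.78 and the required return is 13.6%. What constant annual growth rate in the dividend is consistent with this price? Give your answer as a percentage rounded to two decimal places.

11.60%

P = D₀(1+g)/(r−g) ⇒ P(r−g) = D₀(1+g) ⇒ g(P+D₀) = P·r − D₀
g = (P·r − D₀)/(P + D₀) = (245.78×0.136 − 4.40) / (245.78 + 4.40) = 0.116021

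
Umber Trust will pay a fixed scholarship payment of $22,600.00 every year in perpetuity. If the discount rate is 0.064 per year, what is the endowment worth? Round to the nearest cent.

Level perpetuity: PV = C / r = $22,600.00 / 0.064 = $353,125.00

$353125.00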